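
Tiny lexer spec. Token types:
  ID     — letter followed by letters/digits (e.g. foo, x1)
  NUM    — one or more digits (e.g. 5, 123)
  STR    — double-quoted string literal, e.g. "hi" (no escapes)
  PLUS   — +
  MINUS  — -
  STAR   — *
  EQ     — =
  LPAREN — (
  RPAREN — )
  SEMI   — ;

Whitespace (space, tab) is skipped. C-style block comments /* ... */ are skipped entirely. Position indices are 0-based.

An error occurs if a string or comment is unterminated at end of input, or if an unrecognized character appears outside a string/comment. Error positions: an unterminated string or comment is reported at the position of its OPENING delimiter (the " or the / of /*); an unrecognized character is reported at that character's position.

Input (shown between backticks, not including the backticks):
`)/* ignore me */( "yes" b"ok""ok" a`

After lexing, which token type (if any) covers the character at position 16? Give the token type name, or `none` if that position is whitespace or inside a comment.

pos=0: emit RPAREN ')'
pos=1: enter COMMENT mode (saw '/*')
exit COMMENT mode (now at pos=16)
pos=16: emit LPAREN '('
pos=18: enter STRING mode
pos=18: emit STR "yes" (now at pos=23)
pos=24: emit ID 'b' (now at pos=25)
pos=25: enter STRING mode
pos=25: emit STR "ok" (now at pos=29)
pos=29: enter STRING mode
pos=29: emit STR "ok" (now at pos=33)
pos=34: emit ID 'a' (now at pos=35)
DONE. 7 tokens: [RPAREN, LPAREN, STR, ID, STR, STR, ID]
Position 16: char is '(' -> LPAREN

Answer: LPAREN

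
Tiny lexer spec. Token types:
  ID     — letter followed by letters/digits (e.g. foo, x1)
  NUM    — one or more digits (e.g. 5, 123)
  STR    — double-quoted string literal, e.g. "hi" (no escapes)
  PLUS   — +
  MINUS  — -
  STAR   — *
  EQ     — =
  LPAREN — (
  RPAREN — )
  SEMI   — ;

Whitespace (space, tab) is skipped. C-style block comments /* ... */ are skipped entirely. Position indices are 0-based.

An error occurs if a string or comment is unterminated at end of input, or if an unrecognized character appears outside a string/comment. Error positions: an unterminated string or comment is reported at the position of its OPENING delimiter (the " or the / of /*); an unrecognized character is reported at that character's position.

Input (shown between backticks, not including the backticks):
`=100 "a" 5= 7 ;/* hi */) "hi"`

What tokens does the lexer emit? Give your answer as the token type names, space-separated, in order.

Answer: EQ NUM STR NUM EQ NUM SEMI RPAREN STR

Derivation:
pos=0: emit EQ '='
pos=1: emit NUM '100' (now at pos=4)
pos=5: enter STRING mode
pos=5: emit STR "a" (now at pos=8)
pos=9: emit NUM '5' (now at pos=10)
pos=10: emit EQ '='
pos=12: emit NUM '7' (now at pos=13)
pos=14: emit SEMI ';'
pos=15: enter COMMENT mode (saw '/*')
exit COMMENT mode (now at pos=23)
pos=23: emit RPAREN ')'
pos=25: enter STRING mode
pos=25: emit STR "hi" (now at pos=29)
DONE. 9 tokens: [EQ, NUM, STR, NUM, EQ, NUM, SEMI, RPAREN, STR]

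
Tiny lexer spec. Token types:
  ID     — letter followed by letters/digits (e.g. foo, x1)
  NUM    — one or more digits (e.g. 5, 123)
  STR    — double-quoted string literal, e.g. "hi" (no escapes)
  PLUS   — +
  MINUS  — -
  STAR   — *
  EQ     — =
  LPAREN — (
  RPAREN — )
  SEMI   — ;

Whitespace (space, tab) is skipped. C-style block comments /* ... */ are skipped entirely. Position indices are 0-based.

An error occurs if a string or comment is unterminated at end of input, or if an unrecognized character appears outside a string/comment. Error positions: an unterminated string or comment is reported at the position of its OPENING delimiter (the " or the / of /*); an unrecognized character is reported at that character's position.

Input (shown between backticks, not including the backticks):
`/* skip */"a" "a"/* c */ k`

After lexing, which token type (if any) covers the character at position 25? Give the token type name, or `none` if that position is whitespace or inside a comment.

Answer: ID

Derivation:
pos=0: enter COMMENT mode (saw '/*')
exit COMMENT mode (now at pos=10)
pos=10: enter STRING mode
pos=10: emit STR "a" (now at pos=13)
pos=14: enter STRING mode
pos=14: emit STR "a" (now at pos=17)
pos=17: enter COMMENT mode (saw '/*')
exit COMMENT mode (now at pos=24)
pos=25: emit ID 'k' (now at pos=26)
DONE. 3 tokens: [STR, STR, ID]
Position 25: char is 'k' -> ID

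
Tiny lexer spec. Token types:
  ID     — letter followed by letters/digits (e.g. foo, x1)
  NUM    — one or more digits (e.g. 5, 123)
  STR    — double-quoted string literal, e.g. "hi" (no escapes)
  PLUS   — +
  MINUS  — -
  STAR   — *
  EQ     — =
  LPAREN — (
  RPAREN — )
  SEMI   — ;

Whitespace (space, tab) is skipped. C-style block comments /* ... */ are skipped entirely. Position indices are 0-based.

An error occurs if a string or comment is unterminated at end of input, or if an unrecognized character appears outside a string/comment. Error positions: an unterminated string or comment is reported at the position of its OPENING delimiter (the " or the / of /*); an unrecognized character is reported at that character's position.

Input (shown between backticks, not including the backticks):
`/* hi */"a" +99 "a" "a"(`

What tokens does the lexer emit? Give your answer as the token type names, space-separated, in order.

Answer: STR PLUS NUM STR STR LPAREN

Derivation:
pos=0: enter COMMENT mode (saw '/*')
exit COMMENT mode (now at pos=8)
pos=8: enter STRING mode
pos=8: emit STR "a" (now at pos=11)
pos=12: emit PLUS '+'
pos=13: emit NUM '99' (now at pos=15)
pos=16: enter STRING mode
pos=16: emit STR "a" (now at pos=19)
pos=20: enter STRING mode
pos=20: emit STR "a" (now at pos=23)
pos=23: emit LPAREN '('
DONE. 6 tokens: [STR, PLUS, NUM, STR, STR, LPAREN]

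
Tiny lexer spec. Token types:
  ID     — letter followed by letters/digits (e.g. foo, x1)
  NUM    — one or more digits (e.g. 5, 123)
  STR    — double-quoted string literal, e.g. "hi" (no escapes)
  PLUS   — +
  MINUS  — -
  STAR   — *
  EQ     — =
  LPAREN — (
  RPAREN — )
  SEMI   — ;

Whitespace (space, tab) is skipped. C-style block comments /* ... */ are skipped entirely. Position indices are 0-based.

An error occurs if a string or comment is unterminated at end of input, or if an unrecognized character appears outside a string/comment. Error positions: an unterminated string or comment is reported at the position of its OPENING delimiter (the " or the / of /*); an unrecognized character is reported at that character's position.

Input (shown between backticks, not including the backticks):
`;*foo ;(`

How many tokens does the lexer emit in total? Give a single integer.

Answer: 5

Derivation:
pos=0: emit SEMI ';'
pos=1: emit STAR '*'
pos=2: emit ID 'foo' (now at pos=5)
pos=6: emit SEMI ';'
pos=7: emit LPAREN '('
DONE. 5 tokens: [SEMI, STAR, ID, SEMI, LPAREN]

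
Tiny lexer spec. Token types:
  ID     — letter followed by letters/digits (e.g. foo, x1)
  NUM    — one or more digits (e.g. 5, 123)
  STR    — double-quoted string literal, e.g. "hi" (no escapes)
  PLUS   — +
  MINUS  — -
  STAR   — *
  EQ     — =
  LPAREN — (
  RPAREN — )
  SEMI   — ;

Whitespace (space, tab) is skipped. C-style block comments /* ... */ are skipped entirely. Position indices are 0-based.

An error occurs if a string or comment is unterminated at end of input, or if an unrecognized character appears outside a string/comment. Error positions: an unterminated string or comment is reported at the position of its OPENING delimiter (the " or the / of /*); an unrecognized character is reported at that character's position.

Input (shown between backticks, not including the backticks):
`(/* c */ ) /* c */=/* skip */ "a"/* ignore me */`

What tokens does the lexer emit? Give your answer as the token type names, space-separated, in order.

Answer: LPAREN RPAREN EQ STR

Derivation:
pos=0: emit LPAREN '('
pos=1: enter COMMENT mode (saw '/*')
exit COMMENT mode (now at pos=8)
pos=9: emit RPAREN ')'
pos=11: enter COMMENT mode (saw '/*')
exit COMMENT mode (now at pos=18)
pos=18: emit EQ '='
pos=19: enter COMMENT mode (saw '/*')
exit COMMENT mode (now at pos=29)
pos=30: enter STRING mode
pos=30: emit STR "a" (now at pos=33)
pos=33: enter COMMENT mode (saw '/*')
exit COMMENT mode (now at pos=48)
DONE. 4 tokens: [LPAREN, RPAREN, EQ, STR]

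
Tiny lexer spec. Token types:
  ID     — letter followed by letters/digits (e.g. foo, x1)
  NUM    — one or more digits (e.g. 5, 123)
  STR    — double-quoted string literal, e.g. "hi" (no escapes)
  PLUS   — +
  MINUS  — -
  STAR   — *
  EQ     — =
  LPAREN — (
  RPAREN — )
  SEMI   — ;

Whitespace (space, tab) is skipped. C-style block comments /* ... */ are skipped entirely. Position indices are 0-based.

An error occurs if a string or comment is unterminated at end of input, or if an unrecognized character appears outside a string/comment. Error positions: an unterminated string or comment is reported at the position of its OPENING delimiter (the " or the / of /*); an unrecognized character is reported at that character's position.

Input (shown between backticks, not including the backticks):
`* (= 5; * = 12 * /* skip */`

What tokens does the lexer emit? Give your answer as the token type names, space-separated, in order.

Answer: STAR LPAREN EQ NUM SEMI STAR EQ NUM STAR

Derivation:
pos=0: emit STAR '*'
pos=2: emit LPAREN '('
pos=3: emit EQ '='
pos=5: emit NUM '5' (now at pos=6)
pos=6: emit SEMI ';'
pos=8: emit STAR '*'
pos=10: emit EQ '='
pos=12: emit NUM '12' (now at pos=14)
pos=15: emit STAR '*'
pos=17: enter COMMENT mode (saw '/*')
exit COMMENT mode (now at pos=27)
DONE. 9 tokens: [STAR, LPAREN, EQ, NUM, SEMI, STAR, EQ, NUM, STAR]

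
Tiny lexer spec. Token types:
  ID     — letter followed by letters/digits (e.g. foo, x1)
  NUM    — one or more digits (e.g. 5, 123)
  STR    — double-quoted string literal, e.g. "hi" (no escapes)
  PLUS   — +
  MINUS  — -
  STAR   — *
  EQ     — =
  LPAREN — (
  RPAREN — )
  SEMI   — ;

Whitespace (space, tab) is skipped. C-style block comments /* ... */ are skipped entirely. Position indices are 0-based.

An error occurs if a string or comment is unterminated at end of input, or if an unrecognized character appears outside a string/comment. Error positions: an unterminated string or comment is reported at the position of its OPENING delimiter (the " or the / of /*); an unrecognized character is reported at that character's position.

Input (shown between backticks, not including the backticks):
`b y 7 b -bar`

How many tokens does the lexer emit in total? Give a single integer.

Answer: 6

Derivation:
pos=0: emit ID 'b' (now at pos=1)
pos=2: emit ID 'y' (now at pos=3)
pos=4: emit NUM '7' (now at pos=5)
pos=6: emit ID 'b' (now at pos=7)
pos=8: emit MINUS '-'
pos=9: emit ID 'bar' (now at pos=12)
DONE. 6 tokens: [ID, ID, NUM, ID, MINUS, ID]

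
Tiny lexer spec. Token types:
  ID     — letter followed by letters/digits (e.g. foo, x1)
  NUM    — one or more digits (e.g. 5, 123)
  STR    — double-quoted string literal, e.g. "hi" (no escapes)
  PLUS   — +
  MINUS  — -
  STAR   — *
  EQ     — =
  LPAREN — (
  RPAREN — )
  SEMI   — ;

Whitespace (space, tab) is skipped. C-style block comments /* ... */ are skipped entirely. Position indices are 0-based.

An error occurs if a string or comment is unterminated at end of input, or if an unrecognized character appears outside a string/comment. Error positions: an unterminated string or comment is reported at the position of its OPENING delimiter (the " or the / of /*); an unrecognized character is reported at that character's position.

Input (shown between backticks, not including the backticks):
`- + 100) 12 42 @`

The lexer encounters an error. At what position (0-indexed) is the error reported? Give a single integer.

Answer: 15

Derivation:
pos=0: emit MINUS '-'
pos=2: emit PLUS '+'
pos=4: emit NUM '100' (now at pos=7)
pos=7: emit RPAREN ')'
pos=9: emit NUM '12' (now at pos=11)
pos=12: emit NUM '42' (now at pos=14)
pos=15: ERROR — unrecognized char '@'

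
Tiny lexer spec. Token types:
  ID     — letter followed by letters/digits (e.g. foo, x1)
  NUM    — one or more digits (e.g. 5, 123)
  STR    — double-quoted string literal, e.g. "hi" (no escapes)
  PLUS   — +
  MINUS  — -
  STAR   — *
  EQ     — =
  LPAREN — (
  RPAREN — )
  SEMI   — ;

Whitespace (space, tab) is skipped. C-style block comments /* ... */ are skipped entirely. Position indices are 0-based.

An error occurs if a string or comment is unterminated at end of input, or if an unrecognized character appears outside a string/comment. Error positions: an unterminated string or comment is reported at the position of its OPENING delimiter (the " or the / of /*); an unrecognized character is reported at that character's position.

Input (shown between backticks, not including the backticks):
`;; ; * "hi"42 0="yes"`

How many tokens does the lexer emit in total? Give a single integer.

Answer: 9

Derivation:
pos=0: emit SEMI ';'
pos=1: emit SEMI ';'
pos=3: emit SEMI ';'
pos=5: emit STAR '*'
pos=7: enter STRING mode
pos=7: emit STR "hi" (now at pos=11)
pos=11: emit NUM '42' (now at pos=13)
pos=14: emit NUM '0' (now at pos=15)
pos=15: emit EQ '='
pos=16: enter STRING mode
pos=16: emit STR "yes" (now at pos=21)
DONE. 9 tokens: [SEMI, SEMI, SEMI, STAR, STR, NUM, NUM, EQ, STR]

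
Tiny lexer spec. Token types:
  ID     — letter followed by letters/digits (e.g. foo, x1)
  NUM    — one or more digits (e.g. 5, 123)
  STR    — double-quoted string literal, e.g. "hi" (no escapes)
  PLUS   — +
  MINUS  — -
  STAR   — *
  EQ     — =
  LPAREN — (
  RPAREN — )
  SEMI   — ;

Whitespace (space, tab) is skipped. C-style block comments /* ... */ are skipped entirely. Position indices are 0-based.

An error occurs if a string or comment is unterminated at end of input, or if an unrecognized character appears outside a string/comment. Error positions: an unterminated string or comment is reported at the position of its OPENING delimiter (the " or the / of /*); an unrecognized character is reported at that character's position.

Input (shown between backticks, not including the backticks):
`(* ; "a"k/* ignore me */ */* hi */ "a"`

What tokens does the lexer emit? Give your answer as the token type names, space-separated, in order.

Answer: LPAREN STAR SEMI STR ID STAR STR

Derivation:
pos=0: emit LPAREN '('
pos=1: emit STAR '*'
pos=3: emit SEMI ';'
pos=5: enter STRING mode
pos=5: emit STR "a" (now at pos=8)
pos=8: emit ID 'k' (now at pos=9)
pos=9: enter COMMENT mode (saw '/*')
exit COMMENT mode (now at pos=24)
pos=25: emit STAR '*'
pos=26: enter COMMENT mode (saw '/*')
exit COMMENT mode (now at pos=34)
pos=35: enter STRING mode
pos=35: emit STR "a" (now at pos=38)
DONE. 7 tokens: [LPAREN, STAR, SEMI, STR, ID, STAR, STR]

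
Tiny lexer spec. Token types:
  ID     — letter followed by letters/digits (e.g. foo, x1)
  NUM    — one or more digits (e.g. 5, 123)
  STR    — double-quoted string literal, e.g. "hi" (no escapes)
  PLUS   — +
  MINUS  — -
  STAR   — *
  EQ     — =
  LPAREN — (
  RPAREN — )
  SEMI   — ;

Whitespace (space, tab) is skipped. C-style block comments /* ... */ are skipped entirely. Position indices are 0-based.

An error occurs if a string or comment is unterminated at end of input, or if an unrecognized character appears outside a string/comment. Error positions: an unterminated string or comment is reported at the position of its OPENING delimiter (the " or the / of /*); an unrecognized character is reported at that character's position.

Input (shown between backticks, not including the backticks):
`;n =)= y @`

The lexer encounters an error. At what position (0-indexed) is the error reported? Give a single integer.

pos=0: emit SEMI ';'
pos=1: emit ID 'n' (now at pos=2)
pos=3: emit EQ '='
pos=4: emit RPAREN ')'
pos=5: emit EQ '='
pos=7: emit ID 'y' (now at pos=8)
pos=9: ERROR — unrecognized char '@'

Answer: 9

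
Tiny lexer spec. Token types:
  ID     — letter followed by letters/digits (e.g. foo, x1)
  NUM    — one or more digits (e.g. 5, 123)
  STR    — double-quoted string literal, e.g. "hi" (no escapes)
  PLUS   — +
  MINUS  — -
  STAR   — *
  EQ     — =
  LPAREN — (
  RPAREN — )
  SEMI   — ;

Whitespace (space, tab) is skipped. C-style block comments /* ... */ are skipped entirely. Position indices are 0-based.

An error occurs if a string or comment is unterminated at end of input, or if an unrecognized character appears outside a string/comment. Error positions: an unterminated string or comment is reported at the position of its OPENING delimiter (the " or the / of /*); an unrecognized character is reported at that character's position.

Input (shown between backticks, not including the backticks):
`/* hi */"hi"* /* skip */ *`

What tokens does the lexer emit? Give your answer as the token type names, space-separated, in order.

Answer: STR STAR STAR

Derivation:
pos=0: enter COMMENT mode (saw '/*')
exit COMMENT mode (now at pos=8)
pos=8: enter STRING mode
pos=8: emit STR "hi" (now at pos=12)
pos=12: emit STAR '*'
pos=14: enter COMMENT mode (saw '/*')
exit COMMENT mode (now at pos=24)
pos=25: emit STAR '*'
DONE. 3 tokens: [STR, STAR, STAR]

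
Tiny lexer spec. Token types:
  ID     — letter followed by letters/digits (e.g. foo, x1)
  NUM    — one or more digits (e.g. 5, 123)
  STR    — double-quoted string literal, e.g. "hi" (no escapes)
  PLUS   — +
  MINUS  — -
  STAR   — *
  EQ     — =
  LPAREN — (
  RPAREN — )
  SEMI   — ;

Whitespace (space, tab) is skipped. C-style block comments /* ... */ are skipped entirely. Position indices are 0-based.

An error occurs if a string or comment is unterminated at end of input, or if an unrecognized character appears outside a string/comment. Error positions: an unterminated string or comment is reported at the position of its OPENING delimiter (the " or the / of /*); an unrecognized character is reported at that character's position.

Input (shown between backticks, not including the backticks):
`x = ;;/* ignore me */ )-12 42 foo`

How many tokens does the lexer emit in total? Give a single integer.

Answer: 9

Derivation:
pos=0: emit ID 'x' (now at pos=1)
pos=2: emit EQ '='
pos=4: emit SEMI ';'
pos=5: emit SEMI ';'
pos=6: enter COMMENT mode (saw '/*')
exit COMMENT mode (now at pos=21)
pos=22: emit RPAREN ')'
pos=23: emit MINUS '-'
pos=24: emit NUM '12' (now at pos=26)
pos=27: emit NUM '42' (now at pos=29)
pos=30: emit ID 'foo' (now at pos=33)
DONE. 9 tokens: [ID, EQ, SEMI, SEMI, RPAREN, MINUS, NUM, NUM, ID]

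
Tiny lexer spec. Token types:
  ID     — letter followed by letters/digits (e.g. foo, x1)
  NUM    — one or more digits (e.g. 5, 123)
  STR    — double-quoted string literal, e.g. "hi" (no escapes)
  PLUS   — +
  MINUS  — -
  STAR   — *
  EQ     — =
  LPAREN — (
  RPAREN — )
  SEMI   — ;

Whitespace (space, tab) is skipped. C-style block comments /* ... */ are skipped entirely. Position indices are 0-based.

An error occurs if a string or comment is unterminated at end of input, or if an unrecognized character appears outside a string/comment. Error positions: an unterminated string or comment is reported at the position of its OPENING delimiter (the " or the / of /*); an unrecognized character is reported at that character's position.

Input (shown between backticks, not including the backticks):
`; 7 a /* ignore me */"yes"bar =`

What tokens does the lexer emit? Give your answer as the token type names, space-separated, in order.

pos=0: emit SEMI ';'
pos=2: emit NUM '7' (now at pos=3)
pos=4: emit ID 'a' (now at pos=5)
pos=6: enter COMMENT mode (saw '/*')
exit COMMENT mode (now at pos=21)
pos=21: enter STRING mode
pos=21: emit STR "yes" (now at pos=26)
pos=26: emit ID 'bar' (now at pos=29)
pos=30: emit EQ '='
DONE. 6 tokens: [SEMI, NUM, ID, STR, ID, EQ]

Answer: SEMI NUM ID STR ID EQ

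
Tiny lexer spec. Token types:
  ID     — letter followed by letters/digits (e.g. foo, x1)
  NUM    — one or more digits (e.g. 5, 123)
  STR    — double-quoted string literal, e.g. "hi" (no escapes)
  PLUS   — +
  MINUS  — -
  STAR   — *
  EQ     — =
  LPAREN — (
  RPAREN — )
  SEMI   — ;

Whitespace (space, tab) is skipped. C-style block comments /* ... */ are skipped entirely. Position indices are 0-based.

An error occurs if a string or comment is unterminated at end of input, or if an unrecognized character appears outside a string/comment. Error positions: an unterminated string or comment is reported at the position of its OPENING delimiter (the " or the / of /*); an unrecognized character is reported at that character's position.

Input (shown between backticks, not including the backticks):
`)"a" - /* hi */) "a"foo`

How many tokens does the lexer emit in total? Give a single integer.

pos=0: emit RPAREN ')'
pos=1: enter STRING mode
pos=1: emit STR "a" (now at pos=4)
pos=5: emit MINUS '-'
pos=7: enter COMMENT mode (saw '/*')
exit COMMENT mode (now at pos=15)
pos=15: emit RPAREN ')'
pos=17: enter STRING mode
pos=17: emit STR "a" (now at pos=20)
pos=20: emit ID 'foo' (now at pos=23)
DONE. 6 tokens: [RPAREN, STR, MINUS, RPAREN, STR, ID]

Answer: 6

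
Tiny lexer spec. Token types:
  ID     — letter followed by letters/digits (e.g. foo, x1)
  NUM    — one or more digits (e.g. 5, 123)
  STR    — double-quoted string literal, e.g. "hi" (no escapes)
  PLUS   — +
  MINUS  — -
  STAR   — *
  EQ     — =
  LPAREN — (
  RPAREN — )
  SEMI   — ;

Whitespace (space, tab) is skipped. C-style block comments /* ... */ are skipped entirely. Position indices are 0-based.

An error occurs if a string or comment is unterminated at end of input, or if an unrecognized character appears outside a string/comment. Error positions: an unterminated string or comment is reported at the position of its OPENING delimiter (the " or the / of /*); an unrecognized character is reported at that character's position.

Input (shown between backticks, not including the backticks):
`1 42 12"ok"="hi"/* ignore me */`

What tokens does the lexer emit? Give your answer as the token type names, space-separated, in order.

pos=0: emit NUM '1' (now at pos=1)
pos=2: emit NUM '42' (now at pos=4)
pos=5: emit NUM '12' (now at pos=7)
pos=7: enter STRING mode
pos=7: emit STR "ok" (now at pos=11)
pos=11: emit EQ '='
pos=12: enter STRING mode
pos=12: emit STR "hi" (now at pos=16)
pos=16: enter COMMENT mode (saw '/*')
exit COMMENT mode (now at pos=31)
DONE. 6 tokens: [NUM, NUM, NUM, STR, EQ, STR]

Answer: NUM NUM NUM STR EQ STR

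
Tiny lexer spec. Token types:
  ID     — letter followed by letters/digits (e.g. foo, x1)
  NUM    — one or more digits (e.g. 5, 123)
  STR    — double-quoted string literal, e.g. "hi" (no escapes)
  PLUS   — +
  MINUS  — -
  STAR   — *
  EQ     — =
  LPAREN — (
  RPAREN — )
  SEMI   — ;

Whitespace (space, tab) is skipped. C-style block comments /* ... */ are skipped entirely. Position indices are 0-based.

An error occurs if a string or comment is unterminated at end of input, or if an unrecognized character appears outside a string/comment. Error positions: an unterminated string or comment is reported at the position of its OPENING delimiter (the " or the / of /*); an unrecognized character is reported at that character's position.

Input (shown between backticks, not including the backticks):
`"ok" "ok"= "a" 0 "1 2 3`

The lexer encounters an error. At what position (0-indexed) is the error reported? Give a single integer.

pos=0: enter STRING mode
pos=0: emit STR "ok" (now at pos=4)
pos=5: enter STRING mode
pos=5: emit STR "ok" (now at pos=9)
pos=9: emit EQ '='
pos=11: enter STRING mode
pos=11: emit STR "a" (now at pos=14)
pos=15: emit NUM '0' (now at pos=16)
pos=17: enter STRING mode
pos=17: ERROR — unterminated string

Answer: 17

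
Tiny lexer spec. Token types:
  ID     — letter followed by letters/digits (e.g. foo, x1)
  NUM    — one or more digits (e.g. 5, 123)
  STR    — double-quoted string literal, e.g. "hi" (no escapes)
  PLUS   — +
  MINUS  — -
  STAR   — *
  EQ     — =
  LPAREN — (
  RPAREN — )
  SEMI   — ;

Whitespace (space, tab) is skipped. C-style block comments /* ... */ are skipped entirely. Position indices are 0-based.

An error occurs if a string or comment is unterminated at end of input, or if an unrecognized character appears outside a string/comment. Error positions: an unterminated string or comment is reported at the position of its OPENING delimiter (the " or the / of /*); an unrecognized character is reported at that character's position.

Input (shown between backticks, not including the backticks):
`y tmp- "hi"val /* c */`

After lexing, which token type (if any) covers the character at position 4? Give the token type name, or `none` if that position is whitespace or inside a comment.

pos=0: emit ID 'y' (now at pos=1)
pos=2: emit ID 'tmp' (now at pos=5)
pos=5: emit MINUS '-'
pos=7: enter STRING mode
pos=7: emit STR "hi" (now at pos=11)
pos=11: emit ID 'val' (now at pos=14)
pos=15: enter COMMENT mode (saw '/*')
exit COMMENT mode (now at pos=22)
DONE. 5 tokens: [ID, ID, MINUS, STR, ID]
Position 4: char is 'p' -> ID

Answer: ID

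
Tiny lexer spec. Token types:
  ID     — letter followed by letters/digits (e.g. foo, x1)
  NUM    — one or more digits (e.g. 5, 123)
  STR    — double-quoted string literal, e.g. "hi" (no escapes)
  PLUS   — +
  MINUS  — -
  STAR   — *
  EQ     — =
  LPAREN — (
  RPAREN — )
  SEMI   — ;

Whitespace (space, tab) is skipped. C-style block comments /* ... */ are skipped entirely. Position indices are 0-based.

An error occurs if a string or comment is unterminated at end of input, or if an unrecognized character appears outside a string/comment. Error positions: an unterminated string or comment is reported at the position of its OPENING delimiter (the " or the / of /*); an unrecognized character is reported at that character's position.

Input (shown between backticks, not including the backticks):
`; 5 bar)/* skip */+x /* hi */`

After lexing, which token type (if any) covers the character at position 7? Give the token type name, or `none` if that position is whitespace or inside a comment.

Answer: RPAREN

Derivation:
pos=0: emit SEMI ';'
pos=2: emit NUM '5' (now at pos=3)
pos=4: emit ID 'bar' (now at pos=7)
pos=7: emit RPAREN ')'
pos=8: enter COMMENT mode (saw '/*')
exit COMMENT mode (now at pos=18)
pos=18: emit PLUS '+'
pos=19: emit ID 'x' (now at pos=20)
pos=21: enter COMMENT mode (saw '/*')
exit COMMENT mode (now at pos=29)
DONE. 6 tokens: [SEMI, NUM, ID, RPAREN, PLUS, ID]
Position 7: char is ')' -> RPAREN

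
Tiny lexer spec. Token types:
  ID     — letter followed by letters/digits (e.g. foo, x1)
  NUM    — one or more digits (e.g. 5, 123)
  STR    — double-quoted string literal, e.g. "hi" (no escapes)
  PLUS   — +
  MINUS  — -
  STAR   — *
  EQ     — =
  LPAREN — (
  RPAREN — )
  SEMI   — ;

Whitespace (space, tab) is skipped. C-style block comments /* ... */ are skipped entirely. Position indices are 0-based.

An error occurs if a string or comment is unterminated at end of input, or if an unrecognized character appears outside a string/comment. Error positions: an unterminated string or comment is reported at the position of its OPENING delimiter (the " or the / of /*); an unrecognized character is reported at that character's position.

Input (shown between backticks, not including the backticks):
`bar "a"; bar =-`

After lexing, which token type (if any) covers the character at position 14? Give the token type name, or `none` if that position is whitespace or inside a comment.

pos=0: emit ID 'bar' (now at pos=3)
pos=4: enter STRING mode
pos=4: emit STR "a" (now at pos=7)
pos=7: emit SEMI ';'
pos=9: emit ID 'bar' (now at pos=12)
pos=13: emit EQ '='
pos=14: emit MINUS '-'
DONE. 6 tokens: [ID, STR, SEMI, ID, EQ, MINUS]
Position 14: char is '-' -> MINUS

Answer: MINUS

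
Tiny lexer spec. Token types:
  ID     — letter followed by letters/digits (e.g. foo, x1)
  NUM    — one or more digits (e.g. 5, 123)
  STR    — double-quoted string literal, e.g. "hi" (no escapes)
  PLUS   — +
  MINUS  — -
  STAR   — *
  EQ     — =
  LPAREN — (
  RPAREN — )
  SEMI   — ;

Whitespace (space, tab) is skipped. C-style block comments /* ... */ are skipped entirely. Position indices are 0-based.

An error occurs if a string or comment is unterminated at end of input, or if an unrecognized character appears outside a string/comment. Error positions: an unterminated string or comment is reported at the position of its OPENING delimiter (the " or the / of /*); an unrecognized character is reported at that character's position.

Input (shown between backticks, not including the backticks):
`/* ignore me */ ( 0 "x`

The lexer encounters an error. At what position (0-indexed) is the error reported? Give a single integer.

Answer: 20

Derivation:
pos=0: enter COMMENT mode (saw '/*')
exit COMMENT mode (now at pos=15)
pos=16: emit LPAREN '('
pos=18: emit NUM '0' (now at pos=19)
pos=20: enter STRING mode
pos=20: ERROR — unterminated string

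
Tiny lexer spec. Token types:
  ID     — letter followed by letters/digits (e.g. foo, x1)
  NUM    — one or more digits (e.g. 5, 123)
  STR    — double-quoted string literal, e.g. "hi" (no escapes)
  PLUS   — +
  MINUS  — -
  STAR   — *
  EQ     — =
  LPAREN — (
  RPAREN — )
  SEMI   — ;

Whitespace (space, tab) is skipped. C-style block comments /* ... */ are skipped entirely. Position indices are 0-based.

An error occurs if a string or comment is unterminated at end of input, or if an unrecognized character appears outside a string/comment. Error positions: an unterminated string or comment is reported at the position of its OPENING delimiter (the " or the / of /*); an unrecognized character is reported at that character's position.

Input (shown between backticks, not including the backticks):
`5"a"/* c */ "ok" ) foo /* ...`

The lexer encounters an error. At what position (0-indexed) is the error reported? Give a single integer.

Answer: 23

Derivation:
pos=0: emit NUM '5' (now at pos=1)
pos=1: enter STRING mode
pos=1: emit STR "a" (now at pos=4)
pos=4: enter COMMENT mode (saw '/*')
exit COMMENT mode (now at pos=11)
pos=12: enter STRING mode
pos=12: emit STR "ok" (now at pos=16)
pos=17: emit RPAREN ')'
pos=19: emit ID 'foo' (now at pos=22)
pos=23: enter COMMENT mode (saw '/*')
pos=23: ERROR — unterminated comment (reached EOF)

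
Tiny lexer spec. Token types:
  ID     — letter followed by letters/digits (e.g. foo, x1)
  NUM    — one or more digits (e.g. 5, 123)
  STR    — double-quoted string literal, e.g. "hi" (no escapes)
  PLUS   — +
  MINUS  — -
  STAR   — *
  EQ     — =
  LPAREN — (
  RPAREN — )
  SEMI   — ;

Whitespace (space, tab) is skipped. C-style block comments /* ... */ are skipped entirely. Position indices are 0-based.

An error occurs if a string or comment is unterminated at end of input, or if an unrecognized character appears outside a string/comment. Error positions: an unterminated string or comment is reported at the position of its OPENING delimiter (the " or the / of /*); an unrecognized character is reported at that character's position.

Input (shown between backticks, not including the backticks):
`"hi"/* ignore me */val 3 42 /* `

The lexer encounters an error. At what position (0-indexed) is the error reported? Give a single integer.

pos=0: enter STRING mode
pos=0: emit STR "hi" (now at pos=4)
pos=4: enter COMMENT mode (saw '/*')
exit COMMENT mode (now at pos=19)
pos=19: emit ID 'val' (now at pos=22)
pos=23: emit NUM '3' (now at pos=24)
pos=25: emit NUM '42' (now at pos=27)
pos=28: enter COMMENT mode (saw '/*')
pos=28: ERROR — unterminated comment (reached EOF)

Answer: 28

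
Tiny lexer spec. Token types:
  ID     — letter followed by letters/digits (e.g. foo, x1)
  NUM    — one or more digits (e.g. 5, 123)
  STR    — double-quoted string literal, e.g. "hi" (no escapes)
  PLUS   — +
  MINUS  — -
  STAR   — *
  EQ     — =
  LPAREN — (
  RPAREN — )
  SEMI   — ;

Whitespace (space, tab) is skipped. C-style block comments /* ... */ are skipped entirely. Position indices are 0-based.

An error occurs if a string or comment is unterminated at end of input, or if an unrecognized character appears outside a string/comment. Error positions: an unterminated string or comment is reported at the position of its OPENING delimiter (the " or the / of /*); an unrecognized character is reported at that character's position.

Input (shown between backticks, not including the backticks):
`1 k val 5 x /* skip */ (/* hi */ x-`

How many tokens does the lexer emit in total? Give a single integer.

pos=0: emit NUM '1' (now at pos=1)
pos=2: emit ID 'k' (now at pos=3)
pos=4: emit ID 'val' (now at pos=7)
pos=8: emit NUM '5' (now at pos=9)
pos=10: emit ID 'x' (now at pos=11)
pos=12: enter COMMENT mode (saw '/*')
exit COMMENT mode (now at pos=22)
pos=23: emit LPAREN '('
pos=24: enter COMMENT mode (saw '/*')
exit COMMENT mode (now at pos=32)
pos=33: emit ID 'x' (now at pos=34)
pos=34: emit MINUS '-'
DONE. 8 tokens: [NUM, ID, ID, NUM, ID, LPAREN, ID, MINUS]

Answer: 8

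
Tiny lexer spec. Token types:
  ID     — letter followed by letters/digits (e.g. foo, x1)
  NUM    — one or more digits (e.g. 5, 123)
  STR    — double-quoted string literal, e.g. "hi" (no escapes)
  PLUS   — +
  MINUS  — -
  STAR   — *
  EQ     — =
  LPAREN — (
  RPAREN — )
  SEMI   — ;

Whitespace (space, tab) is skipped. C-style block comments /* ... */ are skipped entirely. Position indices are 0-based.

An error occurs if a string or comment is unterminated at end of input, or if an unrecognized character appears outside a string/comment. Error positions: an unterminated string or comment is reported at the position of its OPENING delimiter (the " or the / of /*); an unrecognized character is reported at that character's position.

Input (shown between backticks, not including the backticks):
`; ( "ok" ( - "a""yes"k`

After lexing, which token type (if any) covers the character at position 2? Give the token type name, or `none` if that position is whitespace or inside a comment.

pos=0: emit SEMI ';'
pos=2: emit LPAREN '('
pos=4: enter STRING mode
pos=4: emit STR "ok" (now at pos=8)
pos=9: emit LPAREN '('
pos=11: emit MINUS '-'
pos=13: enter STRING mode
pos=13: emit STR "a" (now at pos=16)
pos=16: enter STRING mode
pos=16: emit STR "yes" (now at pos=21)
pos=21: emit ID 'k' (now at pos=22)
DONE. 8 tokens: [SEMI, LPAREN, STR, LPAREN, MINUS, STR, STR, ID]
Position 2: char is '(' -> LPAREN

Answer: LPAREN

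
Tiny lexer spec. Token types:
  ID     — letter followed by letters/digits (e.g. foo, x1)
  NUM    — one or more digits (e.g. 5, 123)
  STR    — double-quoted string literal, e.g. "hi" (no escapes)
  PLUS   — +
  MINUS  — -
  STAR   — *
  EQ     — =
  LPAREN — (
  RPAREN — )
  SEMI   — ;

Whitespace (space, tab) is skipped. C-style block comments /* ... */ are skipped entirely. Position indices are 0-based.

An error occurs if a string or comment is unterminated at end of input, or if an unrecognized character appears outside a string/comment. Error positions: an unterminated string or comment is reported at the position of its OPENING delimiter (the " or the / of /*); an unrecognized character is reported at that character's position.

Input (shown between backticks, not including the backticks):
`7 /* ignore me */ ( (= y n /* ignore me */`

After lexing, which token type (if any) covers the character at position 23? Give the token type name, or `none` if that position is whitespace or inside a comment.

Answer: ID

Derivation:
pos=0: emit NUM '7' (now at pos=1)
pos=2: enter COMMENT mode (saw '/*')
exit COMMENT mode (now at pos=17)
pos=18: emit LPAREN '('
pos=20: emit LPAREN '('
pos=21: emit EQ '='
pos=23: emit ID 'y' (now at pos=24)
pos=25: emit ID 'n' (now at pos=26)
pos=27: enter COMMENT mode (saw '/*')
exit COMMENT mode (now at pos=42)
DONE. 6 tokens: [NUM, LPAREN, LPAREN, EQ, ID, ID]
Position 23: char is 'y' -> ID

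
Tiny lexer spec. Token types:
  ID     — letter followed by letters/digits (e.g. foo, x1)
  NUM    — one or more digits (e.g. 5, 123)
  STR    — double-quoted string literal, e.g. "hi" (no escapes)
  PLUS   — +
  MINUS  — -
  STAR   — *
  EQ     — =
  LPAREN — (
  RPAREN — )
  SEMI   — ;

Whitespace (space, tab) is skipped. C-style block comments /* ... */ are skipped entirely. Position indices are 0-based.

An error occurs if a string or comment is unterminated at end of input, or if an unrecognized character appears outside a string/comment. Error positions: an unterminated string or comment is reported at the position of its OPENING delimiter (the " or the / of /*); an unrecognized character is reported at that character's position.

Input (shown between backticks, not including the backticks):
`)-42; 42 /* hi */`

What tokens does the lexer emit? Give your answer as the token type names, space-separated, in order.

pos=0: emit RPAREN ')'
pos=1: emit MINUS '-'
pos=2: emit NUM '42' (now at pos=4)
pos=4: emit SEMI ';'
pos=6: emit NUM '42' (now at pos=8)
pos=9: enter COMMENT mode (saw '/*')
exit COMMENT mode (now at pos=17)
DONE. 5 tokens: [RPAREN, MINUS, NUM, SEMI, NUM]

Answer: RPAREN MINUS NUM SEMI NUM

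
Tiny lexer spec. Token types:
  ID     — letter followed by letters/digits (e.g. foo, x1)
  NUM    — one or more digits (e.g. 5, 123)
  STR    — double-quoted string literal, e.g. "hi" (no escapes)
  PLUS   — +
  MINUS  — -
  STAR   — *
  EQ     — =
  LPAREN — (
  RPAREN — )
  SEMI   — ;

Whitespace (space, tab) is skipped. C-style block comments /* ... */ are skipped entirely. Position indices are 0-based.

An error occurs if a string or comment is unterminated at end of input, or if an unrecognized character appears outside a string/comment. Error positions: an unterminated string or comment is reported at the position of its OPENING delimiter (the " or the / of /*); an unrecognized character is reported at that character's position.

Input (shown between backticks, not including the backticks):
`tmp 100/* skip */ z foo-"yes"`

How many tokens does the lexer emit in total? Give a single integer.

Answer: 6

Derivation:
pos=0: emit ID 'tmp' (now at pos=3)
pos=4: emit NUM '100' (now at pos=7)
pos=7: enter COMMENT mode (saw '/*')
exit COMMENT mode (now at pos=17)
pos=18: emit ID 'z' (now at pos=19)
pos=20: emit ID 'foo' (now at pos=23)
pos=23: emit MINUS '-'
pos=24: enter STRING mode
pos=24: emit STR "yes" (now at pos=29)
DONE. 6 tokens: [ID, NUM, ID, ID, MINUS, STR]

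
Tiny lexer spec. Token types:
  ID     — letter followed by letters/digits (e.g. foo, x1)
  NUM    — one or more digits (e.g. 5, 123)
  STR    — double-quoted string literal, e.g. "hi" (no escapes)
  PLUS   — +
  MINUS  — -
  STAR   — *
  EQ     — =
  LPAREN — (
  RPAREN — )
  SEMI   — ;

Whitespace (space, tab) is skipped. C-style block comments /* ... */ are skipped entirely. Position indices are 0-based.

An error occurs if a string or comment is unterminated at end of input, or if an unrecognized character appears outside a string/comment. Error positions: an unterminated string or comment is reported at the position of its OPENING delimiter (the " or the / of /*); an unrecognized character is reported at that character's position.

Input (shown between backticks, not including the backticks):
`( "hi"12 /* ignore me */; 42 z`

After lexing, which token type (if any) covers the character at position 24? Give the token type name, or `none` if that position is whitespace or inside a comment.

pos=0: emit LPAREN '('
pos=2: enter STRING mode
pos=2: emit STR "hi" (now at pos=6)
pos=6: emit NUM '12' (now at pos=8)
pos=9: enter COMMENT mode (saw '/*')
exit COMMENT mode (now at pos=24)
pos=24: emit SEMI ';'
pos=26: emit NUM '42' (now at pos=28)
pos=29: emit ID 'z' (now at pos=30)
DONE. 6 tokens: [LPAREN, STR, NUM, SEMI, NUM, ID]
Position 24: char is ';' -> SEMI

Answer: SEMI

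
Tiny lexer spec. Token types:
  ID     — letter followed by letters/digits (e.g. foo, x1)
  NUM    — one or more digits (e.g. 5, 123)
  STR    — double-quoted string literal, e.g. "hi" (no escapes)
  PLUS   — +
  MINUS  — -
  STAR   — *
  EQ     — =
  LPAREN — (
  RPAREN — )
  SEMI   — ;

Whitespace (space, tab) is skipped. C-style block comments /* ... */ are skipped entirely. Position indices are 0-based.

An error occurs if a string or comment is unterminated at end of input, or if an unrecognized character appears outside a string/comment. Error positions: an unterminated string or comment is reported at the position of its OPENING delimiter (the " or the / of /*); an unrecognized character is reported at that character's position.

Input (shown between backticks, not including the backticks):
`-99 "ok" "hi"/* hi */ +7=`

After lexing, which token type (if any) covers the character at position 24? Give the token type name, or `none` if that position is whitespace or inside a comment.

pos=0: emit MINUS '-'
pos=1: emit NUM '99' (now at pos=3)
pos=4: enter STRING mode
pos=4: emit STR "ok" (now at pos=8)
pos=9: enter STRING mode
pos=9: emit STR "hi" (now at pos=13)
pos=13: enter COMMENT mode (saw '/*')
exit COMMENT mode (now at pos=21)
pos=22: emit PLUS '+'
pos=23: emit NUM '7' (now at pos=24)
pos=24: emit EQ '='
DONE. 7 tokens: [MINUS, NUM, STR, STR, PLUS, NUM, EQ]
Position 24: char is '=' -> EQ

Answer: EQ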